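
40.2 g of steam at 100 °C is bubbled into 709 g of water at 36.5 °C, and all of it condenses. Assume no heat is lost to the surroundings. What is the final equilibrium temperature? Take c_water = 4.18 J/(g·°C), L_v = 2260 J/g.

T_f ≈ 68.9 °C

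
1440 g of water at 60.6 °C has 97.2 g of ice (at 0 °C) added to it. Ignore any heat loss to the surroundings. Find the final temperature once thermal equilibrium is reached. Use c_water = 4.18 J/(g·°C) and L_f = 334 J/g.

Let T be the final temperature. ΣQ_i = 0:
latent heat to melt: 97.2·334 = 32465; meltwater 0→T: 97.2·4.18·T = 406.3 T; water: 6019.2(T − 60.6)
6425.5 T = 364764 − 32465 = 332299
T ≈ 51.72 °C. Since T > 0 °C, the all-ice-melts assumption holds.

T_f ≈ 51.7 °C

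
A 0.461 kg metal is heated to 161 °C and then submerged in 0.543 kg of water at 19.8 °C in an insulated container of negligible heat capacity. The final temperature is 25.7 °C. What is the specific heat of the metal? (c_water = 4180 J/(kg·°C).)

c ≈ 215 J/(kg·°C)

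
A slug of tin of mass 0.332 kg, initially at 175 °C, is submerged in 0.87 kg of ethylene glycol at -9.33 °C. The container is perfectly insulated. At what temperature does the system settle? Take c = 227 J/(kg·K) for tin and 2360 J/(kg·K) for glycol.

T_f = Σ m_i c_i T_i / Σ m_i c_i:
T_f = (75.36×175 + 2053.2×(-9.33)) / (75.36 + 2053.2)
    = -5967.7 / 2128.6 ≈ -2.80 °C

T_f ≈ -2.8 °C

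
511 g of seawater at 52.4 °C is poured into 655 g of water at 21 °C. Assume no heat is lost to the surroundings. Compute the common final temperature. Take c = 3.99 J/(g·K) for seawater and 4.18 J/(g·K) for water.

T_f ≈ 34.4 °C

Taking heat into each body as positive, Σ m c ΔT = 0:
511*3.99*(T − 52.4) + 655*4.18*(T − 21) = 0
2038.9(T − 52.4) + 2737.9(T − 21) = 0
4776.8 T = 164334
T ≈ 34.40 °C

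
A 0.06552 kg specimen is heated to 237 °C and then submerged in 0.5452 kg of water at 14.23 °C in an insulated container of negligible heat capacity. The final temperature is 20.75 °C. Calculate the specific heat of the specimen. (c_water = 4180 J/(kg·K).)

c ≈ 1050 J/(kg·K)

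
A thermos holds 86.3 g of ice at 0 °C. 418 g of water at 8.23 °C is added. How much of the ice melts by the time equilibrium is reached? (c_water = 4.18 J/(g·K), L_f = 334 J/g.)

Cooling the water to 0 °C releases 418×4.18×8.23 = 14380 J.
Fully melting the ice requires m_ice L_f = 86.3×334 = 28824 J.
Since 14380 < 28824 J, not all the ice melts; equilibrium is at 0 °C.
m_melt = 14380 / L_f = 43.05 g.

m_melted ≈ 43.1 g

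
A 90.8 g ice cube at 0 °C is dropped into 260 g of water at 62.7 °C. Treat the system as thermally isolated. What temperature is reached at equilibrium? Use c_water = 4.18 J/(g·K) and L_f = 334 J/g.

Net heat exchanged in the isolated system is zero:
fusion: m_ice L_f = 90.8·334 = 30327; warm the meltwater: 379.54 T; water cools: 260·4.18·(T − 62.7) = 1086.8(T − 62.7)
1466.3 T = 68142 − 30327 = 37815
T ≈ 25.79 °C — above 0 °C, consistent with complete melting.

T_f ≈ 25.8 °C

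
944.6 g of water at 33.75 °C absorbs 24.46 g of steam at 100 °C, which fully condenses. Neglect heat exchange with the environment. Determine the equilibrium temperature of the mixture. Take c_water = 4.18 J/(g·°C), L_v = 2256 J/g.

Let T be the final temperature. ΣQ_i = 0:
steam→water at 100 °C releases m L_v = 24.46×2256 = 55182
  condensed water 100 °C→T: 102.24(T − 100)
  water warms: 944.6×4.18×(T − 33.75) = 3948.4(T − 33.75)
4050.7 T = 55182 + 10224 + 133259 = 198665
T ≈ 49.05 °C (< 100 °C, so full condensation is consistent).

T_f ≈ 49.0 °C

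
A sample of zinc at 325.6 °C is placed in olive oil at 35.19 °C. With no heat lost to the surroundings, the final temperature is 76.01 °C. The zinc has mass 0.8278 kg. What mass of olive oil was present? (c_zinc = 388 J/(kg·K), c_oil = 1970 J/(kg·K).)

m ≈ 0.997 kg

Heat gained plus heat lost sum to zero:
0.8278×388×(76.01 − 325.6) + m×1970×(76.01 − 35.19) = 0
80415 m = 80165
m = 80165/80415 ≈ 0.9969 kg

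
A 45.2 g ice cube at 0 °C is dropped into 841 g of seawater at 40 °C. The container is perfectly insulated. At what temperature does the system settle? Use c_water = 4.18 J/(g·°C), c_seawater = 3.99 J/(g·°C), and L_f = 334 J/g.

T_f ≈ 33.6 °C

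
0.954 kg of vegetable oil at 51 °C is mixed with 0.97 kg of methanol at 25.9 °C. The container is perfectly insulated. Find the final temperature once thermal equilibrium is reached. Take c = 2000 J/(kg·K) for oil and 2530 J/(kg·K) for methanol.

Set heat shed by the hot body equal to heat absorbed by the cold body:
0.954×2000×(51 − T) = 0.97×2530×(T − 25.9)
1908(51 − T) = 2454.1(T − 25.9)
4362.1 T = 160869  ⇒  T ≈ 36.88 °C

T_f ≈ 36.9 °C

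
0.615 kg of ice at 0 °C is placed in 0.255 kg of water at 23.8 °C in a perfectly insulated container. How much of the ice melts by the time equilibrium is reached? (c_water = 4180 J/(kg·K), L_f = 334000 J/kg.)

m_melted ≈ 0.076 kg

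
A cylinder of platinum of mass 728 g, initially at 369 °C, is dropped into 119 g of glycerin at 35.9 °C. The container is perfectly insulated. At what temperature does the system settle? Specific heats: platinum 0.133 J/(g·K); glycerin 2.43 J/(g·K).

T_f ≈ 119.5 °C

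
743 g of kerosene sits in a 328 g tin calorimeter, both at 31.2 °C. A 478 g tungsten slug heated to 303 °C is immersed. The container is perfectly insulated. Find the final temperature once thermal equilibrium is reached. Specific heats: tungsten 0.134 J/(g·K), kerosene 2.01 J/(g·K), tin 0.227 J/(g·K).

T_f ≈ 41.9 °C

Net heat exchanged in the isolated system is zero:
478·0.134·(T − 303) + 743·2.01·(T − 31.2) + 328·0.227·(T − 31.2) = 0
64.05(T − 303) + 1493.4(T − 31.2) + 74.46(T − 31.2) = 0
(64.05 + 1493.4 + 74.46) T = 64.05·303 + 1493.4·31.2 + 74.46·31.2
T = 68326 / 1631.9 = 41.9 °C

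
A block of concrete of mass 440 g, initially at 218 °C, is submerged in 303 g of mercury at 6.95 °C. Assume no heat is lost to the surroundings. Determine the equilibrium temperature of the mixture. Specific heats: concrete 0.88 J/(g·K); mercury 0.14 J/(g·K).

T_f ≈ 197.2 °C

Heat lost by the concrete equals heat gained by the mercury:
440·0.88·(218 − T) = 303·0.14·(T − 6.95)
387.2(218 − T) = 42.42(T − 6.95)
429.62 T = 84704  ⇒  T ≈ 197.16 °C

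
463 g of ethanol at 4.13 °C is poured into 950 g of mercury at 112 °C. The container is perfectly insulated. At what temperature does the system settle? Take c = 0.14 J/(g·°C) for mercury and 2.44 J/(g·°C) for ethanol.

T_f ≈ 15.5 °C

T_f is the heat-capacity-weighted average of the initial temperatures:
T_f = (133×112 + 1129.7×4.13) / (133 + 1129.7)
    = 19562 / 1262.7 ≈ 15.49 °C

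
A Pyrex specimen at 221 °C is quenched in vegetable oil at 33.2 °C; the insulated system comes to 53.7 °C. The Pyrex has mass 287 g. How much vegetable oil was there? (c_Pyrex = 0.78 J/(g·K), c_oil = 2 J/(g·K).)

Heat lost by the Pyrex = heat gained by the oil:
287×0.78×(221 − 53.7) = m×2×(53.7 − 33.2)
41 m = 37452  ⇒  m ≈ 913.5 g

m ≈ 913 g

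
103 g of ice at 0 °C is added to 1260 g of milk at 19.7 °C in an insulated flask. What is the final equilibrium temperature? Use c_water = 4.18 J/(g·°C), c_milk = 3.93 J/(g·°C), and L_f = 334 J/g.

T_f ≈ 11.7 °C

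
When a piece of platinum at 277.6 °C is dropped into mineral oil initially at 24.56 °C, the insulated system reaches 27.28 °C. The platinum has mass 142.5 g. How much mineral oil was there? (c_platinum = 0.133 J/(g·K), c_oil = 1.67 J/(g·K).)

m ≈ 1040 g

Let T be the final temperature. ΣQ_i = 0:
142.5·0.133·(27.28 − 277.6) + m·1.67·(27.28 − 24.56) = 0
4.542 m = 4744.2
m = 4744.2/4.542 ≈ 1044 g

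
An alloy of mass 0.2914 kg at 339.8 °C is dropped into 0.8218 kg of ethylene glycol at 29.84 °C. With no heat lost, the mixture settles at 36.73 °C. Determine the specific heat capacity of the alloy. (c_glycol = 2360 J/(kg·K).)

c ≈ 151 J/(kg·K)

Let T be the final temperature. ΣQ_i = 0:
0.2914×c×(36.73 − 339.8) + 0.8218×2360×(36.73 − 29.84) = 0
-88.31 c = -13363
c = -13363/-88.31 ≈ 151.3 J/(kg·K)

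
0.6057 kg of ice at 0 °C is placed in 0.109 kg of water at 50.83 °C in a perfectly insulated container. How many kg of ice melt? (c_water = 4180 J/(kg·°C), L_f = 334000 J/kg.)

Water can give up m c ΔT = 0.109×4180×50.83 = 23159 J before reaching 0 °C.
Melting all 0.6057 kg of ice would need 0.6057×334000 = 202304 J.
Since 23159 < 202304 J, not all the ice melts; equilibrium is at 0 °C.
m_melted×334000 = 23159  ⇒  m_melted ≈ 0.06934 kg.

m_melted ≈ 0.0693 kg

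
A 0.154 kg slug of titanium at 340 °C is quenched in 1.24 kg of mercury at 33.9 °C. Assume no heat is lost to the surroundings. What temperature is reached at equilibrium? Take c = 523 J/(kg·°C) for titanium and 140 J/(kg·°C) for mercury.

Energy conservation, ΣQ = 0:
0.154×523×(T − 340) + 1.24×140×(T − 33.9) = 0
(80.54 + 173.6) T = 80.54×340 + 173.6×33.9
T = 33269 / 254.14 = 131 °C

T_f ≈ 130.9 °C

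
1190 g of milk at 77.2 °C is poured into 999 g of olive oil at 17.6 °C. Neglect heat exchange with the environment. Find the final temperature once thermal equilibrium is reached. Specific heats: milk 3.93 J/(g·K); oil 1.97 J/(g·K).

T_f is the heat-capacity-weighted average of the initial temperatures:
T_f = (4676.7×77.2 + 1968×17.6) / (4676.7 + 1968)
    = 395679 / 6644.7 ≈ 59.55 °C

T_f ≈ 59.5 °C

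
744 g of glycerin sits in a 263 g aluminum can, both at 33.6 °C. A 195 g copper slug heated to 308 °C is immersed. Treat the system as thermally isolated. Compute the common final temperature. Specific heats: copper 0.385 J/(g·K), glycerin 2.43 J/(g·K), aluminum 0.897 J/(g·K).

T_f ≈ 43.3 °C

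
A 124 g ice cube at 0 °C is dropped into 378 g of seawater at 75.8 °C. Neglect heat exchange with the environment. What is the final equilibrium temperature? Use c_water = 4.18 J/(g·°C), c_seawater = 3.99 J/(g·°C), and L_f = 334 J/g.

T_f ≈ 36.0 °C

Energy balance with sensible and latent terms:
latent heat to melt: 124·334 = 41416; warm the meltwater: 518.32 T; seawater cools: 378·3.99·(T − 75.8) = 1508.2(T − 75.8)
2026.5 T = 114323 − 41416 = 72907
T ≈ 35.98 °C. Since T > 0 °C, the all-ice-melts assumption holds.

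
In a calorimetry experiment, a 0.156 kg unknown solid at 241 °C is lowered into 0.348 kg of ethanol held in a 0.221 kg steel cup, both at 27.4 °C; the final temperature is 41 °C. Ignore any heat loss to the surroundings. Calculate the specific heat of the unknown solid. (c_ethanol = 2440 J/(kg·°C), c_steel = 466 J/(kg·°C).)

Net heat exchanged in the isolated system is zero:
0.156·c·(41 − 241) + 0.348·2440·(41 − 27.4) + 0.221·466·(41 − 27.4) = 0
-31.2 c = -12949
c = -12949/-31.2 ≈ 415 J/(kg·°C)

c ≈ 415 J/(kg·°C)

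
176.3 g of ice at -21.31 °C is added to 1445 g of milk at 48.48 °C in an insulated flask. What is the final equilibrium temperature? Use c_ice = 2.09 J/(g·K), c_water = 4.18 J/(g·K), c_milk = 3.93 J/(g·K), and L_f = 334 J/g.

T_f ≈ 32.5 °C

Conservation of energy gives ΣQ = 0:
ice -21.31→0 °C: 176.3·2.09·21.31 = 7852; latent heat to melt: 176.3·334 = 58884; warm the meltwater: 736.93 T; milk: 5678.9(T − 48.48)
6415.8 T = 275311 − 66736 = 208574
T ≈ 32.51 °C (positive, so assuming full melt was valid).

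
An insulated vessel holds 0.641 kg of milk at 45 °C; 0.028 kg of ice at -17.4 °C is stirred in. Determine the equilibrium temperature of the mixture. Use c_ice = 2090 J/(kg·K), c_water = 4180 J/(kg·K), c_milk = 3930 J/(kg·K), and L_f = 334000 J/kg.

Energy conservation, ΣQ = 0:
ice -17.4→0 °C: 0.028·2090·17.4 = 1018.2
  fusion: m_ice L_f = 0.028·334000 = 9352
  warm the meltwater: 117.04 T
  milk cools: 0.641·3930·(T − 45) = 2519.1(T − 45)
2636.2 T = 113361 − 10370 = 102991
T ≈ 39.07 °C. Since T > 0 °C, the all-ice-melts assumption holds.

T_f ≈ 39.1 °C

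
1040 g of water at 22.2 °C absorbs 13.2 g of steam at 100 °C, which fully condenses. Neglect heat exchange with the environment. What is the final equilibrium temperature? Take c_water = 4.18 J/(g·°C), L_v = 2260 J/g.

T_f ≈ 30.0 °C

Setting the total heat transfer to zero:
condense steam: −13.2·2260 = −29832
  condensate cools 100→T: 13.2·4.18·(T − 100) = 55.18(T − 100)
  original water: 4347.2(T − 22.2)
4402.4 T = 29832 + 5517.6 + 96508 = 131857
T ≈ 29.95 °C, under the boiling point, so the assumption holds.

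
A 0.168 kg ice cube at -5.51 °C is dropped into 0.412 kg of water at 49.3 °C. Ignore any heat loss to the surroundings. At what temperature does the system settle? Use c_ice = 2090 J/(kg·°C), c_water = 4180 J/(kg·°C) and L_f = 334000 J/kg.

T_f ≈ 11.1 °C

Taking heat into each body as positive, Σ m c ΔT = 0:
warm ice to 0 °C: 0.168·2090·(0 − (-5.51)) = 1934.7
  fusion: m_ice L_f = 0.168·334000 = 56112
  meltwater 0→T: 0.168·4180·T = 702.24 T
  water cools: 0.412·4180·(T − 49.3) = 1722.2(T − 49.3)
2424.4 T = 84902 − 58047 = 26856
T ≈ 11.08 °C (positive, so assuming full melt was valid).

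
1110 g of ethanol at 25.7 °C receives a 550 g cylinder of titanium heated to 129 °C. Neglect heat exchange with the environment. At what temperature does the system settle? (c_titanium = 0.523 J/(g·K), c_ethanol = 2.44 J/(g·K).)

T_f ≈ 35.6 °C

T_f = Σ m_i c_i T_i / Σ m_i c_i:
T_f = (287.65·129 + 2708.4·25.7) / (287.65 + 2708.4)
    = 106713 / 2996.1 ≈ 35.62 °C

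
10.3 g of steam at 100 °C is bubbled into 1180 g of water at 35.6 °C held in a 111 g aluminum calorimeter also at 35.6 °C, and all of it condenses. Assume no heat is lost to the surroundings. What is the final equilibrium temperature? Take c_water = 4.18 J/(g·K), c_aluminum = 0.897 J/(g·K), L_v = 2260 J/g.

T_f ≈ 40.7 °C

Net heat exchanged in the isolated system is zero:
steam→water at 100 °C releases m L_v = 10.3×2260 = 23278
  condensate cools 100→T: 10.3×4.18×(T − 100) = 43.05(T − 100)
  original water: 4932.4(T − 35.6)
  aluminum cup: 111×0.897×(T − 35.6) = 99.57(T − 35.6)
5075 T = 23278 + 4305.4 + 179138 = 206721
T ≈ 40.73 °C, under the boiling point, so the assumption holds.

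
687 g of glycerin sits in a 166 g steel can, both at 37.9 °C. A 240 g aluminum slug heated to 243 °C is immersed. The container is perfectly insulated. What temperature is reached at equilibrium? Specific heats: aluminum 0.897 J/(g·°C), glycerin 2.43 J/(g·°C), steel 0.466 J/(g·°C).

Setting the total heat transfer to zero:
240×0.897×(T − 243) + 687×2.43×(T − 37.9) + 166×0.466×(T − 37.9) = 0
(215.28 + 1669.4 + 77.36) T = 215.28×243 + 1669.4×37.9 + 77.36×37.9
T = 118515/1962 ≈ 60.40 °C

T_f ≈ 60.4 °C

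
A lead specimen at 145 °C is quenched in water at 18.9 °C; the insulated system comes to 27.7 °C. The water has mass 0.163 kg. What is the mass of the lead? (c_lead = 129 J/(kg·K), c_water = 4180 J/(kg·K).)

Let T be the final temperature. ΣQ_i = 0:
m×129×(27.7 − 145) + 0.163×4180×(27.7 − 18.9) = 0
-15132 m = -5995.8
m = -5995.8/-15132 ≈ 0.3962 kg

m ≈ 0.396 kg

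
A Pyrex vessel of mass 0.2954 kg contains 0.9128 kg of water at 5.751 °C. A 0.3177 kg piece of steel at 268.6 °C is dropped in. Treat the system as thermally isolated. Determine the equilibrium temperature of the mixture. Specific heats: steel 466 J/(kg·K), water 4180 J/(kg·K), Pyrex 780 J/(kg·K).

T_f ≈ 15.0 °C

Energy conservation, ΣQ = 0:
0.3177*466*(T − 268.6) + 0.9128*4180*(T − 5.751) + 0.2954*780*(T − 5.751) = 0
(148.05 + 3815.5 + 230.41) T = 148.05*268.6 + 3815.5*5.751 + 230.41*5.751
T = 63034/4194 ≈ 15.03 °C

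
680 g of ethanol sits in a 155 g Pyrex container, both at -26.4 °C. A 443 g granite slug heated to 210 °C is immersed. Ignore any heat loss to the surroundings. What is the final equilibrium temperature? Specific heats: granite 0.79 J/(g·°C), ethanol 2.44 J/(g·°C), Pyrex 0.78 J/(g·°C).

Let T be the final temperature. ΣQ_i = 0:
443*0.79*(T − 210) + 680*2.44*(T − (-26.4)) + 155*0.78*(T − (-26.4)) = 0
2130.1 T = 26499
T = 26499/2130.1 ≈ 12.44 °C

T_f ≈ 12.4 °C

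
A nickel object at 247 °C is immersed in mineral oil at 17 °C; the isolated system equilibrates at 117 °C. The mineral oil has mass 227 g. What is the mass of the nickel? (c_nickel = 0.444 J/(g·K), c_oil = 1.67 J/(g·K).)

m ≈ 657 g

|Q_nickel| = |Q_oil|:
m×0.444×(247 − 117) = 227×1.67×(117 − 17)
57.72 m = 37909  ⇒  m ≈ 656.8 g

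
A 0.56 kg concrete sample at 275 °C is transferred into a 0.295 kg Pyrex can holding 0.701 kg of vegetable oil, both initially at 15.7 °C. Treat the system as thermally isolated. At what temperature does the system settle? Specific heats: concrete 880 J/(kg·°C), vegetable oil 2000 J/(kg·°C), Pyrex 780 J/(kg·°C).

Heat gained plus heat lost sum to zero:
0.56*880*(T − 275) + 0.701*2000*(T − 15.7) + 0.295*780*(T − 15.7) = 0
492.8(T − 275) + 1402(T − 15.7) + 230.1(T − 15.7) = 0
2124.9 T = 161144
T = 161144/2124.9 ≈ 75.84 °C

T_f ≈ 75.8 °C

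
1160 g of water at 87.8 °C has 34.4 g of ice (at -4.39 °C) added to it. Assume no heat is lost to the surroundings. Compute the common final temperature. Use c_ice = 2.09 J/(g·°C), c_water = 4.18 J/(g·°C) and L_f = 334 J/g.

T_f ≈ 82.9 °C

Net heat exchanged in the isolated system is zero:
warm ice to 0 °C: 34.4×2.09×(0 − (-4.39)) = 315.62; melt ice: 34.4×334 = 11490; warm the meltwater: 143.79 T; water cools: 1160×4.18×(T − 87.8) = 4848.8(T − 87.8)
4992.6 T = 425725 − 11805 = 413919
T ≈ 82.91 °C (positive, so assuming full melt was valid).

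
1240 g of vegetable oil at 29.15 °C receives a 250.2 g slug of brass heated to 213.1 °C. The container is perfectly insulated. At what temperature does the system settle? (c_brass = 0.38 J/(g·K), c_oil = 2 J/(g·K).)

T_f ≈ 35.9 °C

Setting the total heat transfer to zero:
250.2·0.38·(T − 213.1) + 1240·2·(T − 29.15) = 0
95.08(T − 213.1) + 2480(T − 29.15) = 0
2575.1 T = 92553
T = 92553 / 2575.1 = 35.9 °C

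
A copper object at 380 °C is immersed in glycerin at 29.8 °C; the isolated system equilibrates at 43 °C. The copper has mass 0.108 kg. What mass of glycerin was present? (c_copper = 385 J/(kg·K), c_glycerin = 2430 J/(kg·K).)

m ≈ 0.437 kg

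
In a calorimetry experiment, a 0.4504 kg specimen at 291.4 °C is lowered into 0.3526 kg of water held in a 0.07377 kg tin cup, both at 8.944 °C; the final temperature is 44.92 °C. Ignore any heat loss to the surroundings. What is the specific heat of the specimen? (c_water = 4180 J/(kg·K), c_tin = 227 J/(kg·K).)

Heat gained plus heat lost sum to zero:
0.4504×c×(44.92 − 291.4) + 0.3526×4180×(44.92 − 8.944) + 0.07377×227×(44.92 − 8.944) = 0
-111.01 c = -53626
c = -53626/-111.01 ≈ 483.1 J/(kg·K)

c ≈ 483 J/(kg·K)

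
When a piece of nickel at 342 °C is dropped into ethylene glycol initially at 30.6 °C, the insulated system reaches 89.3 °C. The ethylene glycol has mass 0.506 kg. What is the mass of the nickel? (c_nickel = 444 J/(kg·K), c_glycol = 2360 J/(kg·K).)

m ≈ 0.625 kg

Heat gained plus heat lost sum to zero:
m·444·(89.3 − 342) + 0.506·2360·(89.3 − 30.6) = 0
-112199 m = -70097
m = -70097/-112199 ≈ 0.6248 kg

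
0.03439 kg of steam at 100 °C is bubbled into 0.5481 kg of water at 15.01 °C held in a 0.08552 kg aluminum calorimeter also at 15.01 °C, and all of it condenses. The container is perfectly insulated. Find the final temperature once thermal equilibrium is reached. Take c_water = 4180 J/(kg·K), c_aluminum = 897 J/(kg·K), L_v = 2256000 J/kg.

Let T be the final temperature. ΣQ_i = 0:
condense steam: −0.03439·2256000 = −77584; condensate cools 100→T: 0.03439·4180·(T − 100) = 143.75(T − 100); original water: 2291.1(T − 15.01); cup: 76.71(T − 15.01)
2511.5 T = 77584 + 14375 + 35540 = 127499
T ≈ 50.77 °C (< 100 °C, so full condensation is consistent).

T_f ≈ 50.8 °C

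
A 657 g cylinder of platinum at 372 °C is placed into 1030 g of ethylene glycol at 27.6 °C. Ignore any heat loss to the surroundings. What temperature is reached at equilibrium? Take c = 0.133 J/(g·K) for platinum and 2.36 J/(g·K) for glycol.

T_f ≈ 39.6 °C

Heat gained plus heat lost sum to zero:
657·0.133·(T − 372) + 1030·2.36·(T − 27.6) = 0
2518.2 T = 99596
T = 99596 / 2518.2 = 39.6 °C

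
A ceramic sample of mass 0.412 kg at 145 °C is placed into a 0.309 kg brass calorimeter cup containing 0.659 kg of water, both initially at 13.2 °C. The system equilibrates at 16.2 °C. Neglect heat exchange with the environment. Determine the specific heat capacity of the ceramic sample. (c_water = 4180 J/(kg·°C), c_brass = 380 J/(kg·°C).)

c ≈ 162 J/(kg·°C)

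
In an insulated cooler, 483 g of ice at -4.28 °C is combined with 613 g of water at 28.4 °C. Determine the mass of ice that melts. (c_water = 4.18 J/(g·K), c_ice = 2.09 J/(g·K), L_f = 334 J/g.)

Cooling the water to 0 °C releases 613×4.18×28.4 = 72770 J.
Of that, 483×2.09×4.28 = 4320.5 J goes to bring the ice to 0 °C, leaving 68450 J.
Melting all 483 g of ice would need 483×334 = 161322 J.
68450 J < 161322 J, so only part of the ice melts and the system sits at 0 °C.
Mass melted = 68450/334 ≈ 204.9 g.

m_melted ≈ 205 g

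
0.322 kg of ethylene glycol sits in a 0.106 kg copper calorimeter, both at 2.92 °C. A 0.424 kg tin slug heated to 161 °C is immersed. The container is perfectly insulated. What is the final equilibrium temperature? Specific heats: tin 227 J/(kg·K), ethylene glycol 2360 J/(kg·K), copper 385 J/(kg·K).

Energy conservation, ΣQ = 0:
0.424*227*(T − 161) + 0.322*2360*(T − 2.92) + 0.106*385*(T − 2.92) = 0
(96.25 + 759.92 + 40.81) T = 96.25*161 + 759.92*2.92 + 40.81*2.92
T = 17834 / 896.98 = 19.9 °C

T_f ≈ 19.9 °C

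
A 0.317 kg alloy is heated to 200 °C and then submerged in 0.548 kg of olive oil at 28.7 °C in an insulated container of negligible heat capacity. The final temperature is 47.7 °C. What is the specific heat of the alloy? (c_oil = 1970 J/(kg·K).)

Net heat exchanged in the isolated system is zero:
0.317·c·(47.7 − 200) + 0.548·1970·(47.7 − 28.7) = 0
-48.28 c = -20512
c = -20512/-48.28 ≈ 424.9 J/(kg·K)

c ≈ 425 J/(kg·K)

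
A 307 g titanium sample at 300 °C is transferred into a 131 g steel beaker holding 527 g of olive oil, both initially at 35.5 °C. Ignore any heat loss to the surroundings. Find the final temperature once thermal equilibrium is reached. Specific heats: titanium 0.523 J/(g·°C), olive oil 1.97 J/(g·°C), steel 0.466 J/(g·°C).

T_f ≈ 69.2 °C

Energy conservation, ΣQ = 0:
307*0.523*(T − 300) + 527*1.97*(T − 35.5) + 131*0.466*(T − 35.5) = 0
(160.56 + 1038.2 + 61.05) T = 160.56*300 + 1038.2*35.5 + 61.05*35.5
T ≈ 69.21 °C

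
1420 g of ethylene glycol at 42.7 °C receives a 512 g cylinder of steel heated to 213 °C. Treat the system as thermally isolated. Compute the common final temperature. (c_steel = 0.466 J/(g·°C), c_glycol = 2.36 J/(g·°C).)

T_f ≈ 54.0 °C

Let T be the final temperature. ΣQ_i = 0:
512·0.466·(T − 213) + 1420·2.36·(T − 42.7) = 0
(238.59 + 3351.2) T = 238.59·213 + 3351.2·42.7
T = 193916/3589.8 ≈ 54.02 °C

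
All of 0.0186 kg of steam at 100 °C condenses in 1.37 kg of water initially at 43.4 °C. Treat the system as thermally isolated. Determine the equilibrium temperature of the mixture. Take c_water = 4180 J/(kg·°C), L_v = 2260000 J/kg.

Heat gained plus heat lost sum to zero:
steam→water at 100 °C releases m L_v = 0.0186×2260000 = 42036
  condensed water 100 °C→T: 77.75(T − 100)
  original water: 5726.6(T − 43.4)
5804.3 T = 42036 + 7774.8 + 248534 = 298345
T ≈ 51.40 °C — below 100 °C, confirming all the steam condensed.

T_f ≈ 51.4 °C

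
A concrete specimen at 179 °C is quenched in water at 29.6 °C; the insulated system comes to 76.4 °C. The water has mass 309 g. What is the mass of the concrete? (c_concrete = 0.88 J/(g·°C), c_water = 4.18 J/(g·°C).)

m ≈ 670 g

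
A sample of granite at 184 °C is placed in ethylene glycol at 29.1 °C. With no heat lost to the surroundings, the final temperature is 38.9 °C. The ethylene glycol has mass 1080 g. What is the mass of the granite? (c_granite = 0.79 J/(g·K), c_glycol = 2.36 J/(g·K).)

m ≈ 218 g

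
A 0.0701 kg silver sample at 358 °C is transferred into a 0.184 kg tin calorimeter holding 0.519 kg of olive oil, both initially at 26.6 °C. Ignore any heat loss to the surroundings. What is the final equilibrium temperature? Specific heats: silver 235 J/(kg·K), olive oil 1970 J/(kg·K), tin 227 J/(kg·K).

Heat gained plus heat lost sum to zero:
0.0701*235*(T − 358) + 0.519*1970*(T − 26.6) + 0.184*227*(T − 26.6) = 0
16.47(T − 358) + 1022.4(T − 26.6) + 41.77(T − 26.6) = 0
(16.47 + 1022.4 + 41.77) T = 16.47*358 + 1022.4*26.6 + 41.77*26.6
T = 34205 / 1080.7 = 31.7 °C

T_f ≈ 31.7 °C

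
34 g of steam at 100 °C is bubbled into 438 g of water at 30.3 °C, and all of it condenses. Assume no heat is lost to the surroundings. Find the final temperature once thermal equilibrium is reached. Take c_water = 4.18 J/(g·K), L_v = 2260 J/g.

T_f ≈ 74.3 °C

Energy conservation, ΣQ = 0:
latent heat released on condensation: 34×2260 = 76840; condensate cools 100→T: 34×4.18×(T − 100) = 142.12(T − 100); original water: 1830.8(T − 30.3)
1973 T = 76840 + 14212 + 55474 = 146526
T ≈ 74.27 °C (< 100 °C, so full condensation is consistent).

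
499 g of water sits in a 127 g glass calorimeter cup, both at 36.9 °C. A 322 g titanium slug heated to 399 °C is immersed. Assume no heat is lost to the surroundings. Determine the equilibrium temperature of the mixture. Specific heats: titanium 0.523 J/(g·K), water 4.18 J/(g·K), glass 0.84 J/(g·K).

T_f ≈ 62.7 °C

Setting the total heat transfer to zero:
322*0.523*(T − 399) + 499*4.18*(T − 36.9) + 127*0.84*(T − 36.9) = 0
(168.41 + 2085.8 + 106.68) T = 168.41*399 + 2085.8*36.9 + 106.68*36.9
T = 148097 / 2360.9 = 62.7 °C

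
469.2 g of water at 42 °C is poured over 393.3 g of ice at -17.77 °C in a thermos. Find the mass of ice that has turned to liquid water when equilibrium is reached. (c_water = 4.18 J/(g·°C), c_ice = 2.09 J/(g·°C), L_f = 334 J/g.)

m_melted ≈ 203 g

Cooling the water to 0 °C releases 469.2·4.18·42 = 82373 J.
Of that, 393.3·2.09·17.77 = 14607 J goes to bring the ice to 0 °C, leaving 67766 J.
To melt every bit of ice: 393.3·334 = 131362 J.
Since 67766 < 131362 J, not all the ice melts; equilibrium is at 0 °C.
m_melt = 67766 / L_f = 202.9 g.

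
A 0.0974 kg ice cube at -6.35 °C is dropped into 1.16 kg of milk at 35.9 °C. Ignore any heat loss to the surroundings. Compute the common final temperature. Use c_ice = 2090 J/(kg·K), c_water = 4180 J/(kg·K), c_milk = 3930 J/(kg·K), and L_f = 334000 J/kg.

Setting the total heat transfer to zero:
warm ice to 0 °C: 0.0974·2090·(0 − (-6.35)) = 1292.6
  fusion: m_ice L_f = 0.0974·334000 = 32532
  meltwater 0→T: 0.0974·4180·T = 407.13 T
  milk: 4558.8(T − 35.9)
4965.9 T = 163661 − 33824 = 129837
T ≈ 26.15 °C — above 0 °C, consistent with complete melting.

T_f ≈ 26.1 °C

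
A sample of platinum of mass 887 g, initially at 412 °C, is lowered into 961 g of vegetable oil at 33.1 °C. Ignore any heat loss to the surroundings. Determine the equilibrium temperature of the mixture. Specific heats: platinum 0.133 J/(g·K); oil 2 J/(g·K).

T_f ≈ 55.0 °C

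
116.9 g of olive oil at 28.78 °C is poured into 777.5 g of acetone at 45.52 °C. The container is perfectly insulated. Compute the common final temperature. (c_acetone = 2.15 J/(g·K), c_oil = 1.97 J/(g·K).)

Let T be the final temperature. ΣQ_i = 0:
777.5·2.15·(T − 45.52) + 116.9·1.97·(T − 28.78) = 0
(1671.6 + 230.29) T = 1671.6·45.52 + 230.29·28.78
T = 82720 / 1901.9 = 43.5 °C

T_f ≈ 43.5 °C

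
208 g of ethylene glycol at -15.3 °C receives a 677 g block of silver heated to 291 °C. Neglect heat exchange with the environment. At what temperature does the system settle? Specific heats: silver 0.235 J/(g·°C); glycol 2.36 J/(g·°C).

T_f ≈ 59.7 °C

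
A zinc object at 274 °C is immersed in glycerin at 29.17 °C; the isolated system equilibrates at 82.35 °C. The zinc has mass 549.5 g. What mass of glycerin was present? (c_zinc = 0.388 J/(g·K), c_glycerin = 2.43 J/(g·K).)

m ≈ 316 g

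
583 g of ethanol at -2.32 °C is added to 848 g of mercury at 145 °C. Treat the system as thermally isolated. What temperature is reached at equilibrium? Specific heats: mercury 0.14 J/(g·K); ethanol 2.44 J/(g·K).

T_f ≈ 9.0 °C

T_f = Σ m_i c_i T_i / Σ m_i c_i:
T_f = (118.72·145 + 1422.5·(-2.32)) / (118.72 + 1422.5)
    = 13914 / 1541.2 ≈ 9.03 °C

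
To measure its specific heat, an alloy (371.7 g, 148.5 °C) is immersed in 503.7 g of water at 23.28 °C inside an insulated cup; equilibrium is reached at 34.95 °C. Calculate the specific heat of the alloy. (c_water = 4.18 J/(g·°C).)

Heat gained plus heat lost sum to zero:
371.7·c·(34.95 − 148.5) + 503.7·4.18·(34.95 − 23.28) = 0
-42207 c = -24571
c = -24571/-42207 ≈ 0.5822 J/(g·°C)

c ≈ 0.582 J/(g·°C)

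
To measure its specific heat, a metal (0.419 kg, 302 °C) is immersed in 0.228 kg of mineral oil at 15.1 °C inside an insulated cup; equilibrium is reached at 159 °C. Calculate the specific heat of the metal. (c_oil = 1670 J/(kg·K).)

c ≈ 914 J/(kg·K)

m_s c (T_s − T_f) = m_oil c_oil (T_f − T_0):
0.419×c×(302 − 159) = 0.228×1670×(159 − 15.1)
59.92 c = 54791  ⇒  c ≈ 914.5 J/(kg·K)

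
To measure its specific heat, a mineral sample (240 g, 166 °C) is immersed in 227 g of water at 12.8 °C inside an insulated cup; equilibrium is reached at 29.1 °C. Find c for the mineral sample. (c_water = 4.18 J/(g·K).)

Conservation of energy gives ΣQ = 0:
240·c·(29.1 − 166) + 227·4.18·(29.1 − 12.8) = 0
-32856 c = -15466
c = -15466/-32856 ≈ 0.4707 J/(g·K)

c ≈ 0.471 J/(g·K)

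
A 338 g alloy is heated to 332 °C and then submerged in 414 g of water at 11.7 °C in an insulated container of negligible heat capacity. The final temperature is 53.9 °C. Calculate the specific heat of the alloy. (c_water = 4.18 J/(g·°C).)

Heat lost by the alloy = heat gained by the water:
338·c·(332 − 53.9) = 414·4.18·(53.9 − 11.7)
93998 c = 73028  ⇒  c ≈ 0.7769 J/(g·°C)

c ≈ 0.777 J/(g·°C)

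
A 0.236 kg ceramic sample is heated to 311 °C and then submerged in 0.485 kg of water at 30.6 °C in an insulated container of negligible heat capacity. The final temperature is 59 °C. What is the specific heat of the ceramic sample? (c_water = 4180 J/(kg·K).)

c ≈ 968 J/(kg·K)

Setting the total heat transfer to zero:
0.236·c·(59 − 311) + 0.485·4180·(59 − 30.6) = 0
-59.47 c = -57575
c = -57575/-59.47 ≈ 968.1 J/(kg·K)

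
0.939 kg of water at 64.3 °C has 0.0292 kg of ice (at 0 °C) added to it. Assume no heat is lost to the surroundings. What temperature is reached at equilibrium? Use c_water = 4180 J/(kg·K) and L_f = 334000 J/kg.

Sum of m c ΔT and latent-heat terms is zero:
latent heat to melt: 0.0292×334000 = 9752.8
  warm the meltwater: 122.06 T
  water cools: 0.939×4180×(T − 64.3) = 3925(T − 64.3)
4047.1 T = 252379 − 9752.8 = 242626
T ≈ 59.95 °C. Since T > 0 °C, the all-ice-melts assumption holds.

T_f ≈ 60.0 °C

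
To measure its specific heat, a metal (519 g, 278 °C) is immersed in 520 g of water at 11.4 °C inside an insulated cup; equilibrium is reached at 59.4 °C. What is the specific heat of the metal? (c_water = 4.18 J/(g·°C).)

m_s c (T_s − T_f) = m_water c_water (T_f − T_0):
519·c·(278 − 59.4) = 520·4.18·(59.4 − 11.4)
113453 c = 104333  ⇒  c ≈ 0.9196 J/(g·°C)

c ≈ 0.92 J/(g·°C)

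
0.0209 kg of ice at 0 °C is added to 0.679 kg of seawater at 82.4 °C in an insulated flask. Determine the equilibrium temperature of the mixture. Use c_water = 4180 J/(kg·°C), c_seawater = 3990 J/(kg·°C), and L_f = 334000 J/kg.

T_f ≈ 77.3 °C

Net heat exchanged in the isolated system is zero:
melt ice: 0.0209×334000 = 6980.6; warm the meltwater: 87.36 T; seawater cools: 0.679×3990×(T − 82.4) = 2709.2(T − 82.4)
2796.6 T = 223239 − 6980.6 = 216258
T ≈ 77.33 °C — above 0 °C, consistent with complete melting.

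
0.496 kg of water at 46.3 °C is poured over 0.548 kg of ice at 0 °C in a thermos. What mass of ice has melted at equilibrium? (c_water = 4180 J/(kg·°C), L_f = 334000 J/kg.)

m_melted ≈ 0.287 kg

Heat available from the water dropping to 0 °C: 0.496·4180·46.3 = 95993 J.
To melt every bit of ice: 0.548·334000 = 183032 J.
95993 J < 183032 J, so only part of the ice melts and the system sits at 0 °C.
m_melt = 95993 / L_f = 0.2874 kg.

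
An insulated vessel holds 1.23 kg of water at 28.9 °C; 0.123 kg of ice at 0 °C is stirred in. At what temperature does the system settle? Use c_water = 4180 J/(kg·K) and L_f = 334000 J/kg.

T_f ≈ 19.0 °C

Heat gained plus heat lost sum to zero:
fusion: m_ice L_f = 0.123·334000 = 41082; warm the meltwater: 514.14 T; water cools: 1.23·4180·(T − 28.9) = 5141.4(T − 28.9)
5655.5 T = 148586 − 41082 = 107504
T ≈ 19.01 °C. Since T > 0 °C, the all-ice-melts assumption holds.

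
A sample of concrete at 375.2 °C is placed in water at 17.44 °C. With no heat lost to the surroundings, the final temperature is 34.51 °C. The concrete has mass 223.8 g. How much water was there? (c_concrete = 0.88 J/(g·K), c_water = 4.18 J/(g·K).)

|Q_concrete| = |Q_water|:
223.8×0.88×(375.2 − 34.51) = m×4.18×(34.51 − 17.44)
71.35 m = 67097  ⇒  m ≈ 940.4 g

m ≈ 940 g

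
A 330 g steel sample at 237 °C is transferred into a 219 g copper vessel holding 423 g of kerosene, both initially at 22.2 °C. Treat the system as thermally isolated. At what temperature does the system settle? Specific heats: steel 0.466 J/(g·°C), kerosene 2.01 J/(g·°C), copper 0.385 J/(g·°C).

Energy conservation, ΣQ = 0:
330*0.466*(T − 237) + 423*2.01*(T − 22.2) + 219*0.385*(T − 22.2) = 0
1088.3 T = 57193
T = 57193 / 1088.3 = 52.6 °C

T_f ≈ 52.6 °C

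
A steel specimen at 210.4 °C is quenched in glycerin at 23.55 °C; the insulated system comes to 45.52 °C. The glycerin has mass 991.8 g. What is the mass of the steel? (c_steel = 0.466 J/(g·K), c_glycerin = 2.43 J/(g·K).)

Heat gained plus heat lost sum to zero:
m×0.466×(45.52 − 210.4) + 991.8×2.43×(45.52 − 23.55) = 0
-76.83 m = -52949
m = -52949/-76.83 ≈ 689.1 g

m ≈ 689 g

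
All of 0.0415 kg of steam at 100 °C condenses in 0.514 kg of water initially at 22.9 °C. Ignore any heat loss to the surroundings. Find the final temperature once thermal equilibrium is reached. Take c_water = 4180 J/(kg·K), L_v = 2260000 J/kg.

T_f ≈ 69.1 °C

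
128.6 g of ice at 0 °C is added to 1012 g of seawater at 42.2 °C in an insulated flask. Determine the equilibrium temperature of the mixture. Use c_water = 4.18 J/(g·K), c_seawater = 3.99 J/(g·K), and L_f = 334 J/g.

T_f ≈ 27.9 °C

Setting the total heat transfer to zero:
latent heat to melt: 128.6×334 = 42952
  warm the meltwater: 537.55 T
  seawater cools: 1012×3.99×(T − 42.2) = 4037.9(T − 42.2)
4575.4 T = 170399 − 42952 = 127446
T ≈ 27.85 °C (positive, so assuming full melt was valid).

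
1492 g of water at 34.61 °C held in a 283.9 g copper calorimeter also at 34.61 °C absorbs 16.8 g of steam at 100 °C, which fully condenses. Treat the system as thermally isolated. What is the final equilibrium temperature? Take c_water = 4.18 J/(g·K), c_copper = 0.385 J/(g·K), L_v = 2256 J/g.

Energy balance with sensible and latent terms:
condense steam: −16.8·2256 = −37901
  condensed water 100 °C→T: 70.22(T − 100)
  water warms: 1492·4.18·(T − 34.61) = 6236.6(T − 34.61)
  copper cup: 283.9·0.385·(T − 34.61) = 109.3(T − 34.61)
6416.1 T = 37901 + 7022.4 + 219630 = 264553
T ≈ 41.23 °C — below 100 °C, confirming all the steam condensed.

T_f ≈ 41.2 °C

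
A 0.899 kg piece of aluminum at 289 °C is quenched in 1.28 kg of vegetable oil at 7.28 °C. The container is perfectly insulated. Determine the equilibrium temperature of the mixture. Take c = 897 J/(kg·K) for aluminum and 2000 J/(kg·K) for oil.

T_f is the heat-capacity-weighted average of the initial temperatures:
T_f = (806.4*289 + 2560*7.28) / (806.4 + 2560)
    = 251687 / 3366.4 ≈ 74.76 °C

T_f ≈ 74.8 °C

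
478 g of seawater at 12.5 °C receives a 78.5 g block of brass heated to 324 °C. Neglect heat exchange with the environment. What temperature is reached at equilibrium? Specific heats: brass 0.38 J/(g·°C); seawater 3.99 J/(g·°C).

Set heat shed by the hot body equal to heat absorbed by the cold body:
78.5*0.38*(324 − T) = 478*3.99*(T − 12.5)
29.83(324 − T) = 1907.2(T − 12.5)
1937 T = 33505  ⇒  T ≈ 17.30 °C

T_f ≈ 17.3 °C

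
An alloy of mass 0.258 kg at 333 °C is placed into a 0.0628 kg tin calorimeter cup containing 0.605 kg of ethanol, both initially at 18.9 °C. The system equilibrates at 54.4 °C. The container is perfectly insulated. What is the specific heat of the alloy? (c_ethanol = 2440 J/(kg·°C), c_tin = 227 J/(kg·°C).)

c ≈ 736 J/(kg·°C)

Heat gained plus heat lost sum to zero:
0.258·c·(54.4 − 333) + 0.605·2440·(54.4 − 18.9) + 0.0628·227·(54.4 − 18.9) = 0
-71.88 c = -52911
c = -52911/-71.88 ≈ 736.1 J/(kg·°C)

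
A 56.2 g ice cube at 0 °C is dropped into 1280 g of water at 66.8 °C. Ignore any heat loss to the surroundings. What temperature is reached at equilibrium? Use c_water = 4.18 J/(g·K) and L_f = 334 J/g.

T_f ≈ 60.6 °C

Conservation of energy gives ΣQ = 0:
melt ice: 56.2·334 = 18771
  warm the meltwater: 234.92 T
  water: 5350.4(T − 66.8)
5585.3 T = 357407 − 18771 = 338636
T ≈ 60.63 °C. Since T > 0 °C, the all-ice-melts assumption holds.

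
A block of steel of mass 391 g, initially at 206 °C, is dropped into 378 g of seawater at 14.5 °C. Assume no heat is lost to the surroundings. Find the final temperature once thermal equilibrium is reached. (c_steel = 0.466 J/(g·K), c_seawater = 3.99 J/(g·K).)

Conservation of energy gives ΣQ = 0:
391×0.466×(T − 206) + 378×3.99×(T − 14.5) = 0
182.21(T − 206) + 1508.2(T − 14.5) = 0
(182.21 + 1508.2) T = 182.21×206 + 1508.2×14.5
T = 59404 / 1690.4 = 35.1 °C

T_f ≈ 35.1 °C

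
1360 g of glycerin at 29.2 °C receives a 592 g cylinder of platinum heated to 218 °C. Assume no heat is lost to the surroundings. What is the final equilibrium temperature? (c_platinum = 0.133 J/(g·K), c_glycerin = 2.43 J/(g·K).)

Let T be the final temperature. ΣQ_i = 0:
592*0.133*(T − 218) + 1360*2.43*(T − 29.2) = 0
78.74(T − 218) + 3304.8(T − 29.2) = 0
3383.5 T = 113665
T = 113665/3383.5 ≈ 33.59 °C

T_f ≈ 33.6 °C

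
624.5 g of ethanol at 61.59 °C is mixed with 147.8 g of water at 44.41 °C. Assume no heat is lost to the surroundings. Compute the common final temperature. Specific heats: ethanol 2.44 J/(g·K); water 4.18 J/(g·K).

T_f ≈ 56.6 °C

With ΣQ=0 the equilibrium temperature is the m·c-weighted mean:
T_f = (1523.8*61.59 + 617.8*44.41) / (1523.8 + 617.8)
    = 121286 / 2141.6 ≈ 56.63 °C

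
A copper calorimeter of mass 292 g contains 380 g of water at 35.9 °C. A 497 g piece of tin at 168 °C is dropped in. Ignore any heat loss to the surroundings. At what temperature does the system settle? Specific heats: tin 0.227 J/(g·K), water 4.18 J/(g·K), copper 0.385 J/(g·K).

T_f ≈ 44.1 °C

Conservation of energy gives ΣQ = 0:
497·0.227·(T − 168) + 380·4.18·(T − 35.9) + 292·0.385·(T − 35.9) = 0
112.82(T − 168) + 1588.4(T − 35.9) + 112.42(T − 35.9) = 0
(112.82 + 1588.4 + 112.42) T = 112.82·168 + 1588.4·35.9 + 112.42·35.9
T = 80013 / 1813.6 = 44.1 °C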